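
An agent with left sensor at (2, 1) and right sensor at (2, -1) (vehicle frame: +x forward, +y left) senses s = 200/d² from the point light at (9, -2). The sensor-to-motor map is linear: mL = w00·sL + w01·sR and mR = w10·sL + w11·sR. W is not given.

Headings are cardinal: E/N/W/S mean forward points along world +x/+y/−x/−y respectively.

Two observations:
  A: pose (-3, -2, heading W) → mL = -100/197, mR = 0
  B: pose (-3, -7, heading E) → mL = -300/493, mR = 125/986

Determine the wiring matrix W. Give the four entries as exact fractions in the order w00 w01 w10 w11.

1/2 -1 1/2 -1/2

obs A: pose=(-3,-2,W) → sL=200/197, sR=200/197, mL=-100/197, mR=0
obs B: pose=(-3,-7,E) → sL=50/29, sR=25/17, mL=-300/493, mR=125/986
sensor matrix S = [[200/197, 200/197], [50/29, 25/17]]; det S = -25000/97121
solve [mL_A; mL_B] = S·[w00; w01] and [mR_A; mR_B] = S·[w10; w11]:
  w00 = 1/2, w01 = -1, w10 = 1/2, w11 = -1/2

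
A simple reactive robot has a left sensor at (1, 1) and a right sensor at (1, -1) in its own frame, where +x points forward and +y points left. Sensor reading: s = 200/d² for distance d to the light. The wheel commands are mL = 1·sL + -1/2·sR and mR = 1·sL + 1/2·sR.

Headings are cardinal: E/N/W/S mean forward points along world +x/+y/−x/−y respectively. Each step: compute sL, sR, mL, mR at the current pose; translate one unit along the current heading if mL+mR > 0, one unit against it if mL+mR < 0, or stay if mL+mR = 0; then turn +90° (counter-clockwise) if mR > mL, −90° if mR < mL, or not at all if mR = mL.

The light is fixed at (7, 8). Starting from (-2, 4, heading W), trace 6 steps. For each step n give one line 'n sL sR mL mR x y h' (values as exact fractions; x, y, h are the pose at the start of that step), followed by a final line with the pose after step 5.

0 8/5 200/109 372/545 1372/545 -2 4 W
1 100/53 100/73 4650/3869 9950/3869 -3 4 S
2 200/97 200/117 13700/11349 33100/11349 -3 3 E
3 50/29 5/2 55/116 345/116 -2 3 N
4 8/5 200/109 372/545 1372/545 -2 4 W
5 100/53 100/73 4650/3869 9950/3869 -3 4 S
final -3 3 E

n=0: pose=(-2,4,W); sL=8/5, sR=200/109; mL=372/545, mR=1372/545; mL+mR=16/5 → advance +1; mR−mL=200/109 → turn +1·90°
n=1: pose=(-3,4,S); sL=100/53, sR=100/73; mL=4650/3869, mR=9950/3869; mL+mR=200/53 → advance +1; mR−mL=100/73 → turn +1·90°
n=2: pose=(-3,3,E); sL=200/97, sR=200/117; mL=13700/11349, mR=33100/11349; mL+mR=400/97 → advance +1; mR−mL=200/117 → turn +1·90°
n=3: pose=(-2,3,N); sL=50/29, sR=5/2; mL=55/116, mR=345/116; mL+mR=100/29 → advance +1; mR−mL=5/2 → turn +1·90°
n=4: pose=(-2,4,W); sL=8/5, sR=200/109; mL=372/545, mR=1372/545; mL+mR=16/5 → advance +1; mR−mL=200/109 → turn +1·90°
n=5: pose=(-3,4,S); sL=100/53, sR=100/73; mL=4650/3869, mR=9950/3869; mL+mR=200/53 → advance +1; mR−mL=100/73 → turn +1·90°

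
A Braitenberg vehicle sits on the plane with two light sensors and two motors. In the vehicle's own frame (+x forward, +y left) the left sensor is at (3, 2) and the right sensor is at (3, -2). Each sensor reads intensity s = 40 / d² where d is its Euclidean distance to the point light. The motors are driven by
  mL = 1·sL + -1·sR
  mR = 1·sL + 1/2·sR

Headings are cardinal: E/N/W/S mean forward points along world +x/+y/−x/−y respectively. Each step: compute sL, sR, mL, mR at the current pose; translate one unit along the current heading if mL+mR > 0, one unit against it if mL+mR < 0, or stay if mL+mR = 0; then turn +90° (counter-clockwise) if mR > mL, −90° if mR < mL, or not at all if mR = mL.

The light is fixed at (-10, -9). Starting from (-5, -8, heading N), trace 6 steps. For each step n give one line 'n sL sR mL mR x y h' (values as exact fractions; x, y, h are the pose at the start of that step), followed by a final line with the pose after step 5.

0 8/5 8/13 64/65 124/65 -5 -8 N
1 10 2 8 11 -5 -7 W
2 40/37 8 -256/37 188/37 -6 -7 S
3 20/37 4/5 -48/185 174/185 -6 -6 E
4 8/9 8/17 64/153 172/153 -5 -6 N
5 5 1 4 11/2 -5 -5 W
final -6 -5 S

n=0: pose=(-5,-8,N); sL=8/5, sR=8/13; mL=64/65, mR=124/65; mL+mR=188/65 → advance +1; mR−mL=12/13 → turn +1·90°
n=1: pose=(-5,-7,W); sL=10, sR=2; mL=8, mR=11; mL+mR=19 → advance +1; mR−mL=3 → turn +1·90°
n=2: pose=(-6,-7,S); sL=40/37, sR=8; mL=-256/37, mR=188/37; mL+mR=-68/37 → advance -1; mR−mL=12 → turn +1·90°
n=3: pose=(-6,-6,E); sL=20/37, sR=4/5; mL=-48/185, mR=174/185; mL+mR=126/185 → advance +1; mR−mL=6/5 → turn +1·90°
n=4: pose=(-5,-6,N); sL=8/9, sR=8/17; mL=64/153, mR=172/153; mL+mR=236/153 → advance +1; mR−mL=12/17 → turn +1·90°
n=5: pose=(-5,-5,W); sL=5, sR=1; mL=4, mR=11/2; mL+mR=19/2 → advance +1; mR−mL=3/2 → turn +1·90°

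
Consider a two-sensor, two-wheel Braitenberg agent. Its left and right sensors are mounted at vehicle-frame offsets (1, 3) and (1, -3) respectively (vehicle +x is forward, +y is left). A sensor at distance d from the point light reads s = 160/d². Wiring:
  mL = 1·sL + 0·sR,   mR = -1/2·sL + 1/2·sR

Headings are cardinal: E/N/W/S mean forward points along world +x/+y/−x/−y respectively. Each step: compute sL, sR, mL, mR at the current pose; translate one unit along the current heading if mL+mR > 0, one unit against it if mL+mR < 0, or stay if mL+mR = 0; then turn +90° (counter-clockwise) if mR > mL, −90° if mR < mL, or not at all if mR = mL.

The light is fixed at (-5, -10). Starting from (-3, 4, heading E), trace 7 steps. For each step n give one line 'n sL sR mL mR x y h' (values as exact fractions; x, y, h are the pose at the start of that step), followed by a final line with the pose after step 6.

0 80/149 16/13 80/149 672/1937 -3 4 E
1 32/41 160/169 32/41 576/6929 -2 4 S
2 20/13 8/13 20/13 -6/13 -2 3 W
3 160/197 160/221 160/197 -1920/43537 -3 3 N
4 80/149 16/13 80/149 672/1937 -3 4 E
5 32/41 160/169 32/41 576/6929 -2 4 S
6 20/13 8/13 20/13 -6/13 -2 3 W
final -3 3 N

n=0: pose=(-3,4,E); sL=80/149, sR=16/13; mL=80/149, mR=672/1937; mL+mR=1712/1937 → advance +1; mR−mL=-368/1937 → turn -1·90°
n=1: pose=(-2,4,S); sL=32/41, sR=160/169; mL=32/41, mR=576/6929; mL+mR=5984/6929 → advance +1; mR−mL=-4832/6929 → turn -1·90°
n=2: pose=(-2,3,W); sL=20/13, sR=8/13; mL=20/13, mR=-6/13; mL+mR=14/13 → advance +1; mR−mL=-2 → turn -1·90°
n=3: pose=(-3,3,N); sL=160/197, sR=160/221; mL=160/197, mR=-1920/43537; mL+mR=33440/43537 → advance +1; mR−mL=-37280/43537 → turn -1·90°
n=4: pose=(-3,4,E); sL=80/149, sR=16/13; mL=80/149, mR=672/1937; mL+mR=1712/1937 → advance +1; mR−mL=-368/1937 → turn -1·90°
n=5: pose=(-2,4,S); sL=32/41, sR=160/169; mL=32/41, mR=576/6929; mL+mR=5984/6929 → advance +1; mR−mL=-4832/6929 → turn -1·90°
n=6: pose=(-2,3,W); sL=20/13, sR=8/13; mL=20/13, mR=-6/13; mL+mR=14/13 → advance +1; mR−mL=-2 → turn -1·90°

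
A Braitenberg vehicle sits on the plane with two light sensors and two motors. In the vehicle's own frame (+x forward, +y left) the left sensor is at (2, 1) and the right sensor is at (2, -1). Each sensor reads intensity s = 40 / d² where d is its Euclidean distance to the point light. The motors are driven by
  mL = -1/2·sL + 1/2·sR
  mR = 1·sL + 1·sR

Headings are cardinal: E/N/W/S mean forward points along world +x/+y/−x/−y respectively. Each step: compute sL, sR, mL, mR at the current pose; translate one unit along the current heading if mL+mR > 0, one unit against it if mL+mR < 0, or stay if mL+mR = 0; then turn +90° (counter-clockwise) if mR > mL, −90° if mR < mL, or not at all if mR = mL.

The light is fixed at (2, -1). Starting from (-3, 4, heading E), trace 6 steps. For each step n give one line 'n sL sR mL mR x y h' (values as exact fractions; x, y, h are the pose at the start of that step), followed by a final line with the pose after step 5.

n=0: pose=(-3,4,E); sL=8/9, sR=8/5; mL=16/45, mR=112/45; mL+mR=128/45 → advance +1; mR−mL=32/15 → turn +1·90°
n=1: pose=(-2,4,N); sL=20/37, sR=20/29; mL=80/1073, mR=1320/1073; mL+mR=1400/1073 → advance +1; mR−mL=1240/1073 → turn +1·90°
n=2: pose=(-2,5,W); sL=40/61, sR=8/17; mL=-96/1037, mR=1168/1037; mL+mR=1072/1037 → advance +1; mR−mL=1264/1037 → turn +1·90°
n=3: pose=(-3,5,S); sL=5/4, sR=10/13; mL=-25/104, mR=105/52; mL+mR=185/104 → advance +1; mR−mL=235/104 → turn +1·90°
n=4: pose=(-3,4,E); sL=8/9, sR=8/5; mL=16/45, mR=112/45; mL+mR=128/45 → advance +1; mR−mL=32/15 → turn +1·90°
n=5: pose=(-2,4,N); sL=20/37, sR=20/29; mL=80/1073, mR=1320/1073; mL+mR=1400/1073 → advance +1; mR−mL=1240/1073 → turn +1·90°

0 8/9 8/5 16/45 112/45 -3 4 E
1 20/37 20/29 80/1073 1320/1073 -2 4 N
2 40/61 8/17 -96/1037 1168/1037 -2 5 W
3 5/4 10/13 -25/104 105/52 -3 5 S
4 8/9 8/5 16/45 112/45 -3 4 E
5 20/37 20/29 80/1073 1320/1073 -2 4 N
final -2 5 W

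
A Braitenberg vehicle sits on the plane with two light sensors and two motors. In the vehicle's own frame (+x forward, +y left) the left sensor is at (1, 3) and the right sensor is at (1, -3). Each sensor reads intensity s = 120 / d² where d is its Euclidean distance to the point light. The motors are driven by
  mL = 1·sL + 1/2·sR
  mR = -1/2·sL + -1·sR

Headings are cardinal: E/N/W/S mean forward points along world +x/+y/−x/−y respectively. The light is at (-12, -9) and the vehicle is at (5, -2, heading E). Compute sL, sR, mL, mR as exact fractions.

15/53 6/17 414/901 -891/1802

left sensor world pos  = (6, 1); dL² = 424
right sensor world pos = (6, -5); dR² = 340
sL = 120/424 = 15/53
sR = 120/340 = 6/17
mL = 1·sL + 1/2·sR = 414/901
mR = -1/2·sL + -1·sR = -891/1802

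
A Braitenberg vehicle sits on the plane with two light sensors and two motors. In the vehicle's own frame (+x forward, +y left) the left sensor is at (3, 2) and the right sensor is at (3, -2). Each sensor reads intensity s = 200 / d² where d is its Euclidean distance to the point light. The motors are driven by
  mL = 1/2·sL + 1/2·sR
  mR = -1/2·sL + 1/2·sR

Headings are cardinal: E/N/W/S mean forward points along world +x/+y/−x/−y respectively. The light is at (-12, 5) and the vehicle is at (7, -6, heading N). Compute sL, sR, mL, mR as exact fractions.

200/353 40/101 17160/35653 -3040/35653

left sensor world pos  = (5, -3); dL² = 353
right sensor world pos = (9, -3); dR² = 505
sL = 200/353 = 200/353
sR = 200/505 = 40/101
mL = 1/2·sL + 1/2·sR = 17160/35653
mR = -1/2·sL + 1/2·sR = -3040/35653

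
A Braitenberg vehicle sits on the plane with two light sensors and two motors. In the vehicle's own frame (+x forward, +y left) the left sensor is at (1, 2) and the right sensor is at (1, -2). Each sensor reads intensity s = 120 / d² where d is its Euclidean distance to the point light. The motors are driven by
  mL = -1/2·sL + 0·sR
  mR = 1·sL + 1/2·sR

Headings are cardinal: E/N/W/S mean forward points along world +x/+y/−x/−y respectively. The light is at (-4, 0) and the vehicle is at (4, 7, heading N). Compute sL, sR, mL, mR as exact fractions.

6/5 30/41 -3/5 321/205

left sensor world pos  = (2, 8); dL² = 100
right sensor world pos = (6, 8); dR² = 164
sL = 120/100 = 6/5
sR = 120/164 = 30/41
mL = -1/2·sL + 0·sR = -3/5
mR = 1·sL + 1/2·sR = 321/205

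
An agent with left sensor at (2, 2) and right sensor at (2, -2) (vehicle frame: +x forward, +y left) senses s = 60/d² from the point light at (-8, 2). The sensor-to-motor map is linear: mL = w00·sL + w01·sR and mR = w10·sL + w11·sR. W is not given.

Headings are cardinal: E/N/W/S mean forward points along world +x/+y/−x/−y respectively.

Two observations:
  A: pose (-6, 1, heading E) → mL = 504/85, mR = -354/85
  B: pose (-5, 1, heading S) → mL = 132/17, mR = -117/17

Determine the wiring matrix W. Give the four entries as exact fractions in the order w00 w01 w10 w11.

obs A: pose=(-6,1,E) → sL=60/17, sR=12/5, mL=504/85, mR=-354/85
obs B: pose=(-5,1,S) → sL=30/17, sR=6, mL=132/17, mR=-117/17
sensor matrix S = [[60/17, 12/5], [30/17, 6]]; det S = 288/17
solve [mL_A; mL_B] = S·[w00; w01] and [mR_A; mR_B] = S·[w10; w11]:
  w00 = 1, w01 = 1, w10 = -1/2, w11 = -1

1 1 -1/2 -1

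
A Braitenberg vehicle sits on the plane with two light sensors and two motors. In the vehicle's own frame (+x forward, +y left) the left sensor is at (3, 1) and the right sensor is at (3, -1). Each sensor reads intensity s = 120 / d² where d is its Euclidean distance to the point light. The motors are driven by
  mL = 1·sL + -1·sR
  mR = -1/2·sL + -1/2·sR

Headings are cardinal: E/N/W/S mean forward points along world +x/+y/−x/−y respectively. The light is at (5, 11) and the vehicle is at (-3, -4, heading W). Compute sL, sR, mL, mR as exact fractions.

120/377 120/317 -7200/119509 -41640/119509

left sensor world pos  = (-6, -5); dL² = 377
right sensor world pos = (-6, -3); dR² = 317
sL = 120/377 = 120/377
sR = 120/317 = 120/317
mL = 1·sL + -1·sR = -7200/119509
mR = -1/2·sL + -1/2·sR = -41640/119509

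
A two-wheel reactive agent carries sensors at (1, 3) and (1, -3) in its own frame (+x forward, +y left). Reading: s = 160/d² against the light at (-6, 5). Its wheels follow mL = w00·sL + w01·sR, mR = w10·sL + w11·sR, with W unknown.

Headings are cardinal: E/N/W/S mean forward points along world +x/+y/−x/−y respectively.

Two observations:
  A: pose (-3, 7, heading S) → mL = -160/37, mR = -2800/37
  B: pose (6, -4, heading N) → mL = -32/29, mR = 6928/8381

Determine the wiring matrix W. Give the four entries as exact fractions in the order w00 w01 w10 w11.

obs A: pose=(-3,7,S) → sL=160/37, sR=160, mL=-160/37, mR=-2800/37
obs B: pose=(6,-4,N) → sL=32/29, sR=160/289, mL=-32/29, mR=6928/8381
sensor matrix S = [[160/37, 160], [32/29, 160/289]]; det S = -54005760/310097
solve [mL_A; mL_B] = S·[w00; w01] and [mR_A; mR_B] = S·[w10; w11]:
  w00 = -1, w01 = 0, w10 = 1, w11 = -1/2

-1 0 1 -1/2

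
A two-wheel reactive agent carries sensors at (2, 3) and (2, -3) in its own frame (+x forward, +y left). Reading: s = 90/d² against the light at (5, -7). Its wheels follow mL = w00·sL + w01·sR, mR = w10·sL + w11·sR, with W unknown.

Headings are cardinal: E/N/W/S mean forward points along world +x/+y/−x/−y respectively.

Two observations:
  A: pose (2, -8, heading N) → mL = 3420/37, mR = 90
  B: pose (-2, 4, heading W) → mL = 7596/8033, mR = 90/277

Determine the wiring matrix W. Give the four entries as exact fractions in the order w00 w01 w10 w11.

obs A: pose=(2,-8,N) → sL=90/37, sR=90, mL=3420/37, mR=90
obs B: pose=(-2,4,W) → sL=18/29, sR=90/277, mL=7596/8033, mR=90/277
sensor matrix S = [[90/37, 90], [18/29, 90/277]]; det S = -16368480/297221
solve [mL_A; mL_B] = S·[w00; w01] and [mR_A; mR_B] = S·[w10; w11]:
  w00 = 1, w01 = 1, w10 = 0, w11 = 1

1 1 0 1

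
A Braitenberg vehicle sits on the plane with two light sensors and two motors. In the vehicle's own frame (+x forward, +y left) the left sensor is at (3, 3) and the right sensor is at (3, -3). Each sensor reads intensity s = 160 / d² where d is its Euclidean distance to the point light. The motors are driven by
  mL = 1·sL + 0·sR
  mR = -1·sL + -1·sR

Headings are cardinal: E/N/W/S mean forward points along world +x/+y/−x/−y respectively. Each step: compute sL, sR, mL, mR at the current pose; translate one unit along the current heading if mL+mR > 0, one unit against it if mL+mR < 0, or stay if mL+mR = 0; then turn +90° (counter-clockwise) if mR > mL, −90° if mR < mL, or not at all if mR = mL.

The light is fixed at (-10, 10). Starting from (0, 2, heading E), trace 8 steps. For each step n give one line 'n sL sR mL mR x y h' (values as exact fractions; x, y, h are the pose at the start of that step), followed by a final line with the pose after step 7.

0 80/97 16/29 80/97 -3872/2813 0 2 E
1 32/53 160/157 32/53 -13504/8321 -1 2 S
2 20/17 40/13 20/17 -940/221 -1 3 W
3 32/13 32/37 32/13 -1600/481 0 3 N
4 80/97 16/29 80/97 -3872/2813 0 2 E
5 32/53 160/157 32/53 -13504/8321 -1 2 S
6 20/17 40/13 20/17 -940/221 -1 3 W
7 32/13 32/37 32/13 -1600/481 0 3 N
final 0 2 E

n=0: pose=(0,2,E); sL=80/97, sR=16/29; mL=80/97, mR=-3872/2813; mL+mR=-16/29 → advance -1; mR−mL=-6192/2813 → turn -1·90°
n=1: pose=(-1,2,S); sL=32/53, sR=160/157; mL=32/53, mR=-13504/8321; mL+mR=-160/157 → advance -1; mR−mL=-18528/8321 → turn -1·90°
n=2: pose=(-1,3,W); sL=20/17, sR=40/13; mL=20/17, mR=-940/221; mL+mR=-40/13 → advance -1; mR−mL=-1200/221 → turn -1·90°
n=3: pose=(0,3,N); sL=32/13, sR=32/37; mL=32/13, mR=-1600/481; mL+mR=-32/37 → advance -1; mR−mL=-2784/481 → turn -1·90°
n=4: pose=(0,2,E); sL=80/97, sR=16/29; mL=80/97, mR=-3872/2813; mL+mR=-16/29 → advance -1; mR−mL=-6192/2813 → turn -1·90°
n=5: pose=(-1,2,S); sL=32/53, sR=160/157; mL=32/53, mR=-13504/8321; mL+mR=-160/157 → advance -1; mR−mL=-18528/8321 → turn -1·90°
n=6: pose=(-1,3,W); sL=20/17, sR=40/13; mL=20/17, mR=-940/221; mL+mR=-40/13 → advance -1; mR−mL=-1200/221 → turn -1·90°
n=7: pose=(0,3,N); sL=32/13, sR=32/37; mL=32/13, mR=-1600/481; mL+mR=-32/37 → advance -1; mR−mL=-2784/481 → turn -1·90°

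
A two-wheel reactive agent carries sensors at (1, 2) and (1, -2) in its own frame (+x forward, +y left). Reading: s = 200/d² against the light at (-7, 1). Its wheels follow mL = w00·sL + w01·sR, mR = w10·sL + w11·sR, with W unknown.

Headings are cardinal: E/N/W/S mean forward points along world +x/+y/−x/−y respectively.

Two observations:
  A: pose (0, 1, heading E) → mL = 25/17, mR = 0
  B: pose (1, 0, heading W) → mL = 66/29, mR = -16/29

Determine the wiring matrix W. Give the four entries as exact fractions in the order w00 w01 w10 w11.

-1/2 1 1 -1

obs A: pose=(0,1,E) → sL=50/17, sR=50/17, mL=25/17, mR=0
obs B: pose=(1,0,W) → sL=100/29, sR=4, mL=66/29, mR=-16/29
sensor matrix S = [[50/17, 50/17], [100/29, 4]]; det S = 800/493
solve [mL_A; mL_B] = S·[w00; w01] and [mR_A; mR_B] = S·[w10; w11]:
  w00 = -1/2, w01 = 1, w10 = 1, w11 = -1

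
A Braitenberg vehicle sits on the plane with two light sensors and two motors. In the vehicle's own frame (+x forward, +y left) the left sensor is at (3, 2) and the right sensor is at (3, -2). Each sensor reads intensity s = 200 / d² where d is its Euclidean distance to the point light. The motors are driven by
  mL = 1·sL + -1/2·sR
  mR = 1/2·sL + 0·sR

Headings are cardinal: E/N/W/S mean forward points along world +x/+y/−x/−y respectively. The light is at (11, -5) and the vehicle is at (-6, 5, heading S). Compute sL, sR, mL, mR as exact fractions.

left sensor world pos  = (-4, 2); dL² = 274
right sensor world pos = (-8, 2); dR² = 410
sL = 200/274 = 100/137
sR = 200/410 = 20/41
mL = 1·sL + -1/2·sR = 2730/5617
mR = 1/2·sL + 0·sR = 50/137

100/137 20/41 2730/5617 50/137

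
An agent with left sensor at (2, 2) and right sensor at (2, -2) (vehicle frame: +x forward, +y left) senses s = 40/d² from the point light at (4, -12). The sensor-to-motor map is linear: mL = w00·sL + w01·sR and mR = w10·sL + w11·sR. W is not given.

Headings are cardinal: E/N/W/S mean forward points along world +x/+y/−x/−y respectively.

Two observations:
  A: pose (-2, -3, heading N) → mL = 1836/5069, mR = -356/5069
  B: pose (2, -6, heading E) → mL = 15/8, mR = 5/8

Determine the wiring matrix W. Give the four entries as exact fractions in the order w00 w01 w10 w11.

1 1/2 -1 1/2

obs A: pose=(-2,-3,N) → sL=8/37, sR=40/137, mL=1836/5069, mR=-356/5069
obs B: pose=(2,-6,E) → sL=5/8, sR=5/2, mL=15/8, mR=5/8
sensor matrix S = [[8/37, 40/137], [5/8, 5/2]]; det S = 1815/5069
solve [mL_A; mL_B] = S·[w00; w01] and [mR_A; mR_B] = S·[w10; w11]:
  w00 = 1, w01 = 1/2, w10 = -1, w11 = 1/2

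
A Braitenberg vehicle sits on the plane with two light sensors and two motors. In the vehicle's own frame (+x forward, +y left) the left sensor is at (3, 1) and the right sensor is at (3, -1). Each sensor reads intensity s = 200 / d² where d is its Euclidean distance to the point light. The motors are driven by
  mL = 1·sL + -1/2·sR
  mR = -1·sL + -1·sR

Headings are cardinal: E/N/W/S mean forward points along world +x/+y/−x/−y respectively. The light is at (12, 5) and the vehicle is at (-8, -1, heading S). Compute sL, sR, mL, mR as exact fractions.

left sensor world pos  = (-7, -4); dL² = 442
right sensor world pos = (-9, -4); dR² = 522
sL = 200/442 = 100/221
sR = 200/522 = 100/261
mL = 1·sL + -1/2·sR = 15050/57681
mR = -1·sL + -1·sR = -48200/57681

100/221 100/261 15050/57681 -48200/57681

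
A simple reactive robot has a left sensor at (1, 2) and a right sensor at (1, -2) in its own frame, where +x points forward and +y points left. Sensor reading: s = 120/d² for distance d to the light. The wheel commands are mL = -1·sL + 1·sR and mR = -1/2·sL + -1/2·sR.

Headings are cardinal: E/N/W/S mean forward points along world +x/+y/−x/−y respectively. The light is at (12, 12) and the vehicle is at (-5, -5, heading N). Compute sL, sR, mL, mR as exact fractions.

left sensor world pos  = (-7, -4); dL² = 617
right sensor world pos = (-3, -4); dR² = 481
sL = 120/617 = 120/617
sR = 120/481 = 120/481
mL = -1·sL + 1·sR = 16320/296777
mR = -1/2·sL + -1/2·sR = -65880/296777

120/617 120/481 16320/296777 -65880/296777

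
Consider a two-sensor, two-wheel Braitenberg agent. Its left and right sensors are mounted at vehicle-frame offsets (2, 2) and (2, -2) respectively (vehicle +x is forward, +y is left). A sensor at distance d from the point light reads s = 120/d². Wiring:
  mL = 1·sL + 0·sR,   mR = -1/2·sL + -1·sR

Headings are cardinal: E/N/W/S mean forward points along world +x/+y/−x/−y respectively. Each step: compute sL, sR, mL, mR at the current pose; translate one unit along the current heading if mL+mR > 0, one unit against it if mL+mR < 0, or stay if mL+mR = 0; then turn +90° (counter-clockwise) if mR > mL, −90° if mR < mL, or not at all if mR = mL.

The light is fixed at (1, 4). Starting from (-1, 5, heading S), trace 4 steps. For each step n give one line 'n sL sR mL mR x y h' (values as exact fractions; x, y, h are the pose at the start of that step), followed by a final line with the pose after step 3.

n=0: pose=(-1,5,S); sL=120, sR=120/17; mL=120, mR=-1140/17; mL+mR=900/17 → advance +1; mR−mL=-3180/17 → turn -1·90°
n=1: pose=(-1,4,W); sL=6, sR=6; mL=6, mR=-9; mL+mR=-3 → advance -1; mR−mL=-15 → turn -1·90°
n=2: pose=(0,4,N); sL=120/13, sR=24; mL=120/13, mR=-372/13; mL+mR=-252/13 → advance -1; mR−mL=-492/13 → turn -1·90°
n=3: pose=(0,3,E); sL=60, sR=12; mL=60, mR=-42; mL+mR=18 → advance +1; mR−mL=-102 → turn -1·90°

0 120 120/17 120 -1140/17 -1 5 S
1 6 6 6 -9 -1 4 W
2 120/13 24 120/13 -372/13 0 4 N
3 60 12 60 -42 0 3 E
final 1 3 S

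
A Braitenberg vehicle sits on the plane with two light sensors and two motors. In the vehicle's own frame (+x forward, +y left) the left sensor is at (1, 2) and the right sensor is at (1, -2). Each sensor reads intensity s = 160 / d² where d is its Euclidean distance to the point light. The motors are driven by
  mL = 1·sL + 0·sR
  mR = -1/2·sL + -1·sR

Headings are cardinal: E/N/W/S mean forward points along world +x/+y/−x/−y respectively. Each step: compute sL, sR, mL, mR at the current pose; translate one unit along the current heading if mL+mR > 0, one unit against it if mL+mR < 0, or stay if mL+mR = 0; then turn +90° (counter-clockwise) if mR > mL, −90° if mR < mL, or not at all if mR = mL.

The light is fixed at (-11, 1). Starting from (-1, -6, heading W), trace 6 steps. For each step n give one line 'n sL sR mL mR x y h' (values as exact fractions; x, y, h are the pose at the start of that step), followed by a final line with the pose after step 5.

n=0: pose=(-1,-6,W); sL=80/81, sR=80/53; mL=80/81, mR=-8600/4293; mL+mR=-4360/4293 → advance -1; mR−mL=-4280/1431 → turn -1·90°
n=1: pose=(0,-6,N); sL=160/117, sR=32/41; mL=160/117, mR=-7024/4797; mL+mR=-464/4797 → advance -1; mR−mL=-4528/1599 → turn -1·90°
n=2: pose=(0,-7,E); sL=8/9, sR=40/61; mL=8/9, mR=-604/549; mL+mR=-116/549 → advance -1; mR−mL=-364/183 → turn -1·90°
n=3: pose=(-1,-7,S); sL=32/45, sR=32/29; mL=32/45, mR=-1904/1305; mL+mR=-976/1305 → advance -1; mR−mL=-944/435 → turn -1·90°
n=4: pose=(-1,-6,W); sL=80/81, sR=80/53; mL=80/81, mR=-8600/4293; mL+mR=-4360/4293 → advance -1; mR−mL=-4280/1431 → turn -1·90°
n=5: pose=(0,-6,N); sL=160/117, sR=32/41; mL=160/117, mR=-7024/4797; mL+mR=-464/4797 → advance -1; mR−mL=-4528/1599 → turn -1·90°

0 80/81 80/53 80/81 -8600/4293 -1 -6 W
1 160/117 32/41 160/117 -7024/4797 0 -6 N
2 8/9 40/61 8/9 -604/549 0 -7 E
3 32/45 32/29 32/45 -1904/1305 -1 -7 S
4 80/81 80/53 80/81 -8600/4293 -1 -6 W
5 160/117 32/41 160/117 -7024/4797 0 -6 N
final 0 -7 E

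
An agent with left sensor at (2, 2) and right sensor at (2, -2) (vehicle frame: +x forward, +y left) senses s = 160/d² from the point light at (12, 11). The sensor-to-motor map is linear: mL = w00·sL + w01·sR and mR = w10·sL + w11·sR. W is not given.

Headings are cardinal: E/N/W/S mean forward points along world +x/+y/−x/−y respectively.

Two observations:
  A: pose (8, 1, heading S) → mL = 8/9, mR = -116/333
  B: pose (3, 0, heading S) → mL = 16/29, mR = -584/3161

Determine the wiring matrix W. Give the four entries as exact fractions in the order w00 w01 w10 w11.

0 1 1/2 -1

obs A: pose=(8,1,S) → sL=40/37, sR=8/9, mL=8/9, mR=-116/333
obs B: pose=(3,0,S) → sL=80/109, sR=16/29, mL=16/29, mR=-584/3161
sensor matrix S = [[40/37, 8/9], [80/109, 16/29]]; det S = -58880/1052613
solve [mL_A; mL_B] = S·[w00; w01] and [mR_A; mR_B] = S·[w10; w11]:
  w00 = 0, w01 = 1, w10 = 1/2, w11 = -1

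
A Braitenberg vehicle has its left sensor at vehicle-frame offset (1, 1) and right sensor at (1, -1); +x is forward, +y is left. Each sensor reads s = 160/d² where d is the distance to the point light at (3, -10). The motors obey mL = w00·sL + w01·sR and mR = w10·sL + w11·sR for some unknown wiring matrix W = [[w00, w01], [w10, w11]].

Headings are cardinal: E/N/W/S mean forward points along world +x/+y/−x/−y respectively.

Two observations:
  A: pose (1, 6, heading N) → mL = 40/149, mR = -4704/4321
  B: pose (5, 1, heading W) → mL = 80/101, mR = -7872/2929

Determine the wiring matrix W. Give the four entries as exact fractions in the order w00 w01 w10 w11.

1/2 0 -1 -1

obs A: pose=(1,6,N) → sL=80/149, sR=16/29, mL=40/149, mR=-4704/4321
obs B: pose=(5,1,W) → sL=160/101, sR=32/29, mL=80/101, mR=-7872/2929
sensor matrix S = [[80/149, 16/29], [160/101, 32/29]]; det S = -122880/436421
solve [mL_A; mL_B] = S·[w00; w01] and [mR_A; mR_B] = S·[w10; w11]:
  w00 = 1/2, w01 = 0, w10 = -1, w11 = -1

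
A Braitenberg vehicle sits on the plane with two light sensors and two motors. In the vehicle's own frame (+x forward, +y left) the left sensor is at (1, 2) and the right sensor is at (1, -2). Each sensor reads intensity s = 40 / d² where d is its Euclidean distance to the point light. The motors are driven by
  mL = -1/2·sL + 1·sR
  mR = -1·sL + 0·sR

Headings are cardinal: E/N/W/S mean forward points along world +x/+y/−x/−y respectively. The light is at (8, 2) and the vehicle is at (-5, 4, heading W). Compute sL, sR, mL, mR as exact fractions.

left sensor world pos  = (-6, 2); dL² = 196
right sensor world pos = (-6, 6); dR² = 212
sL = 40/196 = 10/49
sR = 40/212 = 10/53
mL = -1/2·sL + 1·sR = 225/2597
mR = -1·sL + 0·sR = -10/49

10/49 10/53 225/2597 -10/49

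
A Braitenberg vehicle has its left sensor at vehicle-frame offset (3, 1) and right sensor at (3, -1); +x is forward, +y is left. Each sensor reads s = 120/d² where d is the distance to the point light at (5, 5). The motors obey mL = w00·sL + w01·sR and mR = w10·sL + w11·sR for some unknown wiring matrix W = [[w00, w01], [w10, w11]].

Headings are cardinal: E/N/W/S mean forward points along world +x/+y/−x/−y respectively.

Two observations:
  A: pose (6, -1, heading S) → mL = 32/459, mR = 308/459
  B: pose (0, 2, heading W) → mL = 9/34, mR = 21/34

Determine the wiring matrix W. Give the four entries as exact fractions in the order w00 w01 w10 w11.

obs A: pose=(6,-1,S) → sL=24/17, sR=40/27, mL=32/459, mR=308/459
obs B: pose=(0,2,W) → sL=3/2, sR=30/17, mL=9/34, mR=21/34
sensor matrix S = [[24/17, 40/27], [3/2, 30/17]]; det S = 700/2601
solve [mL_A; mL_B] = S·[w00; w01] and [mR_A; mR_B] = S·[w10; w11]:
  w00 = -1, w01 = 1, w10 = 1, w11 = -1/2

-1 1 1 -1/2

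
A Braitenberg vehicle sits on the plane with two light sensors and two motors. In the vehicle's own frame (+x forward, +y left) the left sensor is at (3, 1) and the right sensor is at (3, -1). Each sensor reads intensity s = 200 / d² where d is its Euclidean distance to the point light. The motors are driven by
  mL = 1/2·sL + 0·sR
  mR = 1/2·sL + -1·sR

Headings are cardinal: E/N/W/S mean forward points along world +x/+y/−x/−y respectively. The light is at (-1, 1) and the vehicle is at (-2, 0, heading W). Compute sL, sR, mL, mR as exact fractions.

left sensor world pos  = (-5, -1); dL² = 20
right sensor world pos = (-5, 1); dR² = 16
sL = 200/20 = 10
sR = 200/16 = 25/2
mL = 1/2·sL + 0·sR = 5
mR = 1/2·sL + -1·sR = -15/2

10 25/2 5 -15/2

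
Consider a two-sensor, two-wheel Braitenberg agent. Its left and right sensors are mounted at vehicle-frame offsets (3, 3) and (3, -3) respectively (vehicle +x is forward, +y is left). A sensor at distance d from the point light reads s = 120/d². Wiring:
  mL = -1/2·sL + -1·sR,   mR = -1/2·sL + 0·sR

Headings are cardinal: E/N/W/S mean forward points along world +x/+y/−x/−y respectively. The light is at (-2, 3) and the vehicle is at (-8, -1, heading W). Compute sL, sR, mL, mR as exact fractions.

12/13 60/41 -1026/533 -6/13

left sensor world pos  = (-11, -4); dL² = 130
right sensor world pos = (-11, 2); dR² = 82
sL = 120/130 = 12/13
sR = 120/82 = 60/41
mL = -1/2·sL + -1·sR = -1026/533
mR = -1/2·sL + 0·sR = -6/13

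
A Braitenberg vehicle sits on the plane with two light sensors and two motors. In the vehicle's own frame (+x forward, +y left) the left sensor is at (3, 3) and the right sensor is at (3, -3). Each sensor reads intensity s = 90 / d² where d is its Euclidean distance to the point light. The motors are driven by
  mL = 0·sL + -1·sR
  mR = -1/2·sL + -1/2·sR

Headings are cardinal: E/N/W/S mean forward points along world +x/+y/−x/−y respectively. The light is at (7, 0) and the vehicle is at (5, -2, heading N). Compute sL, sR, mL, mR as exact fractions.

45/13 45 -45 -315/13

left sensor world pos  = (2, 1); dL² = 26
right sensor world pos = (8, 1); dR² = 2
sL = 90/26 = 45/13
sR = 90/2 = 45
mL = 0·sL + -1·sR = -45
mR = -1/2·sL + -1/2·sR = -315/13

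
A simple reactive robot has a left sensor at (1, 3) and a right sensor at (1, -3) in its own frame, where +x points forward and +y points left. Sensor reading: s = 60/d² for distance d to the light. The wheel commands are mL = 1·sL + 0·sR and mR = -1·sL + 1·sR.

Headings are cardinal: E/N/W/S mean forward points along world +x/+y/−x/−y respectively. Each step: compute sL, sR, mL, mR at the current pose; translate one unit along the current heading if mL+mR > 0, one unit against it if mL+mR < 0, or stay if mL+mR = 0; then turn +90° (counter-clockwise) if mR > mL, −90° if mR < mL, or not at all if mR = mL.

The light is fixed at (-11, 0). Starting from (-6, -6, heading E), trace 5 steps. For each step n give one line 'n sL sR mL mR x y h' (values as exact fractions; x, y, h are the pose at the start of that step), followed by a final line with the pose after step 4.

0 4/3 20/39 4/3 -32/39 -6 -6 E
1 6/13 30/29 6/13 216/377 -5 -6 S
2 12/13 60/149 12/13 -1008/1937 -5 -7 E
3 15/41 3/4 15/41 63/164 -4 -7 S
4 60/89 12/37 60/89 -1152/3293 -4 -8 E
final -3 -8 S

n=0: pose=(-6,-6,E); sL=4/3, sR=20/39; mL=4/3, mR=-32/39; mL+mR=20/39 → advance +1; mR−mL=-28/13 → turn -1·90°
n=1: pose=(-5,-6,S); sL=6/13, sR=30/29; mL=6/13, mR=216/377; mL+mR=30/29 → advance +1; mR−mL=42/377 → turn +1·90°
n=2: pose=(-5,-7,E); sL=12/13, sR=60/149; mL=12/13, mR=-1008/1937; mL+mR=60/149 → advance +1; mR−mL=-2796/1937 → turn -1·90°
n=3: pose=(-4,-7,S); sL=15/41, sR=3/4; mL=15/41, mR=63/164; mL+mR=3/4 → advance +1; mR−mL=3/164 → turn +1·90°
n=4: pose=(-4,-8,E); sL=60/89, sR=12/37; mL=60/89, mR=-1152/3293; mL+mR=12/37 → advance +1; mR−mL=-3372/3293 → turn -1·90°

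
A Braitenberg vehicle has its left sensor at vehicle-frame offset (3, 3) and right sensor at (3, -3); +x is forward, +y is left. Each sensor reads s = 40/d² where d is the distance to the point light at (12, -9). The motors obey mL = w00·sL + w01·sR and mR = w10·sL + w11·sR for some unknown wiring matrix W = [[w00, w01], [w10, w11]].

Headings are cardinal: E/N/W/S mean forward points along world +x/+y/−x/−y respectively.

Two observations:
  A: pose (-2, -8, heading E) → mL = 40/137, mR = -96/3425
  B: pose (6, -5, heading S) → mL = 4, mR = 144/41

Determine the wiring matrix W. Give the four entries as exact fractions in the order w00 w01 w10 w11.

1 0 1 -1

obs A: pose=(-2,-8,E) → sL=40/137, sR=8/25, mL=40/137, mR=-96/3425
obs B: pose=(6,-5,S) → sL=4, sR=20/41, mL=4, mR=144/41
sensor matrix S = [[40/137, 8/25], [4, 20/41]]; det S = -159744/140425
solve [mL_A; mL_B] = S·[w00; w01] and [mR_A; mR_B] = S·[w10; w11]:
  w00 = 1, w01 = 0, w10 = 1, w11 = -1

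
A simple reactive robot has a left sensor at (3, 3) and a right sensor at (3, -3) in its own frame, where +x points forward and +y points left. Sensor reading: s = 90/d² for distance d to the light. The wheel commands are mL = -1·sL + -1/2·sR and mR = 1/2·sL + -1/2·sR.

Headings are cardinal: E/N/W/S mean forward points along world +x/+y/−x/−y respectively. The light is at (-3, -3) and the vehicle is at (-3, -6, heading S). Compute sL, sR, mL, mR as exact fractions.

left sensor world pos  = (0, -9); dL² = 45
right sensor world pos = (-6, -9); dR² = 45
sL = 90/45 = 2
sR = 90/45 = 2
mL = -1·sL + -1/2·sR = -3
mR = 1/2·sL + -1/2·sR = 0

2 2 -3 0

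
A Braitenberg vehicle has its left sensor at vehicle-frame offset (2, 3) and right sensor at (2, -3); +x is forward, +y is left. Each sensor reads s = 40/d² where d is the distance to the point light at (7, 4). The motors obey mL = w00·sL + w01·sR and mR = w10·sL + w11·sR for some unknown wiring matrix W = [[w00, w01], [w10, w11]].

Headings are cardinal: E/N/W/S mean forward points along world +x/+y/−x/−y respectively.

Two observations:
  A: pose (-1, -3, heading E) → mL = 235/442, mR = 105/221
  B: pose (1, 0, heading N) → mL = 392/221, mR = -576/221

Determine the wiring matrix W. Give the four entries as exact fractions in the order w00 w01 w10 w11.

1/2 1/2 1 -1

obs A: pose=(-1,-3,E) → sL=10/13, sR=5/17, mL=235/442, mR=105/221
obs B: pose=(1,0,N) → sL=8/17, sR=40/13, mL=392/221, mR=-576/221
sensor matrix S = [[10/13, 5/17], [8/17, 40/13]]; det S = 108840/48841
solve [mL_A; mL_B] = S·[w00; w01] and [mR_A; mR_B] = S·[w10; w11]:
  w00 = 1/2, w01 = 1/2, w10 = 1, w11 = -1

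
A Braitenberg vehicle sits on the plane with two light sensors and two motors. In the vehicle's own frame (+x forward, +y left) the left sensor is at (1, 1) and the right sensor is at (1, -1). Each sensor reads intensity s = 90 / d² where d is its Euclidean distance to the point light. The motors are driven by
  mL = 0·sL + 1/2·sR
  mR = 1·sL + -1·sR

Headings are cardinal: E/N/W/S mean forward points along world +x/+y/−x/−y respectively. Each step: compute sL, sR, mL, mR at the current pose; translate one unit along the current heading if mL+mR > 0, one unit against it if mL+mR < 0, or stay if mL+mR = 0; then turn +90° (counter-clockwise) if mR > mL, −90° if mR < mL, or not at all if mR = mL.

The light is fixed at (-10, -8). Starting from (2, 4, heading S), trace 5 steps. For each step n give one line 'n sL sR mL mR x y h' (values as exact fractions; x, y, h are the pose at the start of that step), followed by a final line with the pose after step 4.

n=0: pose=(2,4,S); sL=9/29, sR=45/121; mL=45/242, mR=-216/3509; mL+mR=873/7018 → advance +1; mR−mL=-1737/7018 → turn -1·90°
n=1: pose=(2,3,W); sL=90/221, sR=18/53; mL=9/53, mR=792/11713; mL+mR=2781/11713 → advance +1; mR−mL=-1197/11713 → turn -1·90°
n=2: pose=(1,3,N); sL=45/122, sR=5/16; mL=5/32, mR=55/976; mL+mR=415/1952 → advance +1; mR−mL=-195/1952 → turn -1·90°
n=3: pose=(1,4,E); sL=90/313, sR=18/53; mL=9/53, mR=-864/16589; mL+mR=1953/16589 → advance +1; mR−mL=-3681/16589 → turn -1·90°
n=4: pose=(2,4,S); sL=9/29, sR=45/121; mL=45/242, mR=-216/3509; mL+mR=873/7018 → advance +1; mR−mL=-1737/7018 → turn -1·90°

0 9/29 45/121 45/242 -216/3509 2 4 S
1 90/221 18/53 9/53 792/11713 2 3 W
2 45/122 5/16 5/32 55/976 1 3 N
3 90/313 18/53 9/53 -864/16589 1 4 E
4 9/29 45/121 45/242 -216/3509 2 4 S
final 2 3 W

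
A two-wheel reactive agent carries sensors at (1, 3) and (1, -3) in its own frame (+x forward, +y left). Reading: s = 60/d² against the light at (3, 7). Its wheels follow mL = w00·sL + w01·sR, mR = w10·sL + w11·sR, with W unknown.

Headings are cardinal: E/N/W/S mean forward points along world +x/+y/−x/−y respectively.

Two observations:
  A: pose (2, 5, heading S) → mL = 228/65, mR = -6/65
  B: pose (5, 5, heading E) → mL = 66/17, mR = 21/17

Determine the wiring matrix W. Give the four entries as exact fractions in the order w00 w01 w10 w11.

obs A: pose=(2,5,S) → sL=60/13, sR=12/5, mL=228/65, mR=-6/65
obs B: pose=(5,5,E) → sL=6, sR=30/17, mL=66/17, mR=21/17
sensor matrix S = [[60/13, 12/5], [6, 30/17]]; det S = -6912/1105
solve [mL_A; mL_B] = S·[w00; w01] and [mR_A; mR_B] = S·[w10; w11]:
  w00 = 1/2, w01 = 1/2, w10 = 1/2, w11 = -1

1/2 1/2 1/2 -1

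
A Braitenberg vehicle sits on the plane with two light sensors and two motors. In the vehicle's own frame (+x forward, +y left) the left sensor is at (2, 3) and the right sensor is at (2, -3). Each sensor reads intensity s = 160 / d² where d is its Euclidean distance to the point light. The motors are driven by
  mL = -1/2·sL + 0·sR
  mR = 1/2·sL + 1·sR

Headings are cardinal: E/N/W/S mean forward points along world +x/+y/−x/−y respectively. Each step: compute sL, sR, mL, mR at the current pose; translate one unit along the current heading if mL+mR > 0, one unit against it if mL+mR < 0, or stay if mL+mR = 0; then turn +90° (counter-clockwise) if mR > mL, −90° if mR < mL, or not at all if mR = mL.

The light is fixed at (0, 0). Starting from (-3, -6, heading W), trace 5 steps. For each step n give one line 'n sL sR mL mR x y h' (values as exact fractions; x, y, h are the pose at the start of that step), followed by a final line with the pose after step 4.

0 80/53 80/17 -40/53 4920/901 -3 -6 W
1 32/13 160/113 -16/13 3888/1469 -4 -6 S
2 8 20/13 -4 72/13 -4 -7 E
3 160/61 32/5 -80/61 2352/305 -3 -7 N
4 80/53 80/17 -40/53 4920/901 -3 -6 W
final -4 -6 S

n=0: pose=(-3,-6,W); sL=80/53, sR=80/17; mL=-40/53, mR=4920/901; mL+mR=80/17 → advance +1; mR−mL=5600/901 → turn +1·90°
n=1: pose=(-4,-6,S); sL=32/13, sR=160/113; mL=-16/13, mR=3888/1469; mL+mR=160/113 → advance +1; mR−mL=5696/1469 → turn +1·90°
n=2: pose=(-4,-7,E); sL=8, sR=20/13; mL=-4, mR=72/13; mL+mR=20/13 → advance +1; mR−mL=124/13 → turn +1·90°
n=3: pose=(-3,-7,N); sL=160/61, sR=32/5; mL=-80/61, mR=2352/305; mL+mR=32/5 → advance +1; mR−mL=2752/305 → turn +1·90°
n=4: pose=(-3,-6,W); sL=80/53, sR=80/17; mL=-40/53, mR=4920/901; mL+mR=80/17 → advance +1; mR−mL=5600/901 → turn +1·90°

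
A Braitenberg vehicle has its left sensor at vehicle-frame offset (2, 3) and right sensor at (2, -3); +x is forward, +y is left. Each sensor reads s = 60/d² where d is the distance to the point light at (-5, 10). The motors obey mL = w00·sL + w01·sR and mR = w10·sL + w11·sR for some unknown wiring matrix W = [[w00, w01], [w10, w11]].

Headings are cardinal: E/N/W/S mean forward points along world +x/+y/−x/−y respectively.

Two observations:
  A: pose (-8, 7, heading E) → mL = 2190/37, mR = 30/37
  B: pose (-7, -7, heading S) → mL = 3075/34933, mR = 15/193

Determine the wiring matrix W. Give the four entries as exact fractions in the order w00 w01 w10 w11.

1 -1/2 0 1/2

obs A: pose=(-8,7,E) → sL=60, sR=60/37, mL=2190/37, mR=30/37
obs B: pose=(-7,-7,S) → sL=30/181, sR=30/193, mL=3075/34933, mR=15/193
sensor matrix S = [[60, 60/37], [30/181, 30/193]]; det S = 11707200/1292521
solve [mL_A; mL_B] = S·[w00; w01] and [mR_A; mR_B] = S·[w10; w11]:
  w00 = 1, w01 = -1/2, w10 = 0, w11 = 1/2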